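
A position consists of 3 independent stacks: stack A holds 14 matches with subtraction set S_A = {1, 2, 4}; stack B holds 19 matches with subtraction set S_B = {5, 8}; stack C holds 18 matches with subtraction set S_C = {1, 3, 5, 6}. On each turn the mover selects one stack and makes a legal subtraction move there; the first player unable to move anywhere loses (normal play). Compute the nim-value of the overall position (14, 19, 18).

Stack A, S = {1, 2, 4}:
G(0) = 0
G(1) = mex{0} = 1
G(2) = mex{1,0} = 2
G(3) = mex{2,1} = 0
G(4) = mex{0,2,0} = 1
G(5) = mex{1,0,1} = 2
G(6) = mex{2,1,2} = 0
G(7) = mex{0,2,0} = 1
G(8) = mex{1,0,1} = 2
G(9) = mex{2,1,2} = 0
G(10) = mex{0,2,0} = 1
G(11) = mex{1,0,1} = 2
G(12) = mex{2,1,2} = 0
G(13) = mex{0,2,0} = 1
G(14) = mex{1,0,1} = 2
G_A(14) = 2.
Stack B, S = {5, 8}:
G(0) = 0
G(1) = mex{} = 0
G(2) = mex{} = 0
G(3) = mex{} = 0
G(4) = mex{} = 0
G(5) = mex{0} = 1
G(6) = mex{0} = 1
G(7) = mex{0} = 1
G(8) = mex{0,0} = 1
G(9) = mex{0,0} = 1
G(10) = mex{1,0} = 2
G(11) = mex{1,0} = 2
G(12) = mex{1,0} = 2
G(13) = mex{1,1} = 0
G(14) = mex{1,1} = 0
G(15) = mex{2,1} = 0
G(16) = mex{2,1} = 0
G(17) = mex{2,1} = 0
G(18) = mex{0,2} = 1
G(19) = mex{0,2} = 1
G_B(19) = 1.
Stack C, S = {1, 3, 5, 6}:
G(0) = 0
G(1) = mex{0} = 1
G(2) = mex{1} = 0
G(3) = mex{0,0} = 1
G(4) = mex{1,1} = 0
G(5) = mex{0,0,0} = 1
G(6) = mex{1,1,1,0} = 2
G(7) = mex{2,0,0,1} = 3
G(8) = mex{3,1,1,0} = 2
G(9) = mex{2,2,0,1} = 3
G(10) = mex{3,3,1,0} = 2
G(11) = mex{2,2,2,1} = 0
G(12) = mex{0,3,3,2} = 1
G(13) = mex{1,2,2,3} = 0
G(14) = mex{0,0,3,2} = 1
G(15) = mex{1,1,2,3} = 0
G(16) = mex{0,0,0,2} = 1
G(17) = mex{1,1,1,0} = 2
G(18) = mex{2,0,0,1} = 3
G_C(18) = 3.
Combined Grundy value = 2 ⊕ 1 ⊕ 3 = 0.

0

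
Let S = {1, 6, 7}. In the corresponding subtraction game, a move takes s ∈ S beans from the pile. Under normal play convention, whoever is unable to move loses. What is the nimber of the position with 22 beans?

n :  0  1  2  3  4  5  6  7  8  9 10 11 12 13 14 15 16 17 18 19 20 21 22
G :  0  1  0  1  0  1  2  3  2  3  2  3  0  1  0  1  0  1  2  3  2  3  2

2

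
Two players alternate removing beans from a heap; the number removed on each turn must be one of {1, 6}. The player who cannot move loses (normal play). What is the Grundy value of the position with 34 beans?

n :  0  1  2  3  4  5  6  7  8  9 10 11 12 13 14 15 16 17 18 19 20 21 22 23 24 25 26 27 28 29 30 31 32 33 34
G :  0  1  0  1  0  1  2  0  1  0  1  0  1  2  0  1  0  1  0  1  2  0  1  0  1  0  1  2  0  1  0  1  0  1  2

2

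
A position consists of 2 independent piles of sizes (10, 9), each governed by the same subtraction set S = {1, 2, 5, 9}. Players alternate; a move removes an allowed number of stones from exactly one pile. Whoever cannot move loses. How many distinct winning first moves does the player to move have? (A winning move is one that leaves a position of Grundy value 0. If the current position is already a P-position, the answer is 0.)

All piles use S = {1, 2, 5, 9}:
n :  0  1  2  3  4  5  6  7  8  9 10
G :  0  1  2  0  1  2  0  1  2  3  0
Pile A: G(10) = 0.
Pile B: G(9) = 3.
Combined Grundy value = 0 ⊕ 3 = 3.
A winning move leaves total XOR = 0, i.e. changes one component's Grundy value g to g ⊕ X where X is the current total.
Pile A: need g' = 0⊕3 = 3. Options: 10−1→G=3, 10−2→G=2, 10−5→G=2, 10−9→G=1. Hits: 1.
Pile B: need g' = 3⊕3 = 0. Options: 9−1→G=2, 9−2→G=1, 9−5→G=1, 9−9→G=0. Hits: 1.

2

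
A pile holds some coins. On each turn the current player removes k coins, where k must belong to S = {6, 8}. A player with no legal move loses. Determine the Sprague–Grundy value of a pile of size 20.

G(0) = 0
G(1) = mex{} = 0
G(2) = mex{} = 0
G(3) = mex{} = 0
G(4) = mex{} = 0
G(5) = mex{} = 0
G(6) = mex{0} = 1
G(7) = mex{0} = 1
G(8) = mex{0,0} = 1
G(9) = mex{0,0} = 1
G(10) = mex{0,0} = 1
G(11) = mex{0,0} = 1
G(12) = mex{1,0} = 2
G(13) = mex{1,0} = 2
G(14) = mex{1,1} = 0
G(15) = mex{1,1} = 0
G(16) = mex{1,1} = 0
G(17) = mex{1,1} = 0
G(18) = mex{2,1} = 0
G(19) = mex{2,1} = 0
G(20) = mex{0,2} = 1

1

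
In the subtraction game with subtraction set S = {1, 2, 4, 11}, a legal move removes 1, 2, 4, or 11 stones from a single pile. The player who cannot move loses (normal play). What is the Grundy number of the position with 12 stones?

n :  0  1  2  3  4  5  6  7  8  9 10 11 12
G :  0  1  2  0  1  2  0  1  2  0  1  2  0

0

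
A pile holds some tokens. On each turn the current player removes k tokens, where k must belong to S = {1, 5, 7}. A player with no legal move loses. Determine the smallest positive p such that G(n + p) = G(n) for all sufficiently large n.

n :  0  1  2  3  4  5  6  7  8  9 10 11 12 13 14
G :  0  1  0  1  0  1  0  1  0  1  0  1  0  1  0
G(n+2) = G(n) holds for n = 0,…,6 (a full window of length max(S) = 7), so the sequence is purely periodic with period 2.

2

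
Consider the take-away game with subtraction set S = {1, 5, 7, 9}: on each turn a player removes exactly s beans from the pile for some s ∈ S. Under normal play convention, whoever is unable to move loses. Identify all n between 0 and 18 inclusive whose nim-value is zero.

0, 2, 4, 6, 8, 10, 12, 14, 16, 18

G(0) = 0
G(1) = mex{0} = 1
G(2) = mex{1} = 0
G(3) = mex{0} = 1
G(4) = mex{1} = 0
G(5) = mex{0,0} = 1
G(6) = mex{1,1} = 0
G(7) = mex{0,0,0} = 1
G(8) = mex{1,1,1} = 0
G(9) = mex{0,0,0,0} = 1
G(10) = mex{1,1,1,1} = 0
G(11) = mex{0,0,0,0} = 1
G(12) = mex{1,1,1,1} = 0
G(13) = mex{0,0,0,0} = 1
G(14) = mex{1,1,1,1} = 0
G(15) = mex{0,0,0,0} = 1
G(16) = mex{1,1,1,1} = 0
G(17) = mex{0,0,0,0} = 1
G(18) = mex{1,1,1,1} = 0
P-positions are exactly the n with G(n) = 0.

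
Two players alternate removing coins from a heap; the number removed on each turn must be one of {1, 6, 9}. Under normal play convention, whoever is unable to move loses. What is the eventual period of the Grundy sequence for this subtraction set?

5

n :  0  1  2  3  4  5  6  7  8  9 10 11 12 13 14 15 16 17 18 19 20 21 22 23 24 25 26
G :  0  1  0  1  0  1  2  0  1  2  3  2  0  1  0  1  2  0  1  0  1  2  0  1  0  1  2
From n = 11 onward G(n+5) = G(n); since this holds over max(S) = 9 consecutive positions the period is 5 (pre-period 11).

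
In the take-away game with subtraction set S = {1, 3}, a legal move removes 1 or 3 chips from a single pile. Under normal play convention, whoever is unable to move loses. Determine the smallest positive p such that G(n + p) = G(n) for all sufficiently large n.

2

n :  0  1  2  3  4  5  6  7  8  9 10 11 12 13 14
G :  0  1  0  1  0  1  0  1  0  1  0  1  0  1  0
G(n+2) = G(n) holds for n = 0,…,2 (a full window of length max(S) = 3), so the sequence is purely periodic with period 2.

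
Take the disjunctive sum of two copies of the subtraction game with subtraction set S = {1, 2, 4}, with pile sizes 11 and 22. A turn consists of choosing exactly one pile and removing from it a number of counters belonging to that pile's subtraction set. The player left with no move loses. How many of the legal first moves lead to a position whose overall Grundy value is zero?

All piles use S = {1, 2, 4}:
n :  0  1  2  3  4  5  6  7  8  9 10 11 12 13 14 15 16 17 18 19 20 21 22
G :  0  1  2  0  1  2  0  1  2  0  1  2  0  1  2  0  1  2  0  1  2  0  1
Pile A: G(11) = 2.
Pile B: G(22) = 1.
Combined Grundy value = 2 ⊕ 1 = 3.
A winning move leaves total XOR = 0, i.e. changes one component's Grundy value g to g ⊕ X where X is the current total.
Pile A: need g' = 2⊕3 = 1. Options: 11−1→G=1, 11−2→G=0, 11−4→G=1. Hits: 2.
Pile B: need g' = 1⊕3 = 2. Options: 22−1→G=0, 22−2→G=2, 22−4→G=0. Hits: 1.

3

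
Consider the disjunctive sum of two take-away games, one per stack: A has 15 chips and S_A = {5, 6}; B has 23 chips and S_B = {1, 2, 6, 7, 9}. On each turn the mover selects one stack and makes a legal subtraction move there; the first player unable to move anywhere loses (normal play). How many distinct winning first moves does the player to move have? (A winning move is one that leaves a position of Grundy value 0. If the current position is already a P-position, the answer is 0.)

1

Stack A, S = {5, 6}:
G(0) = 0
G(1) = mex{} = 0
G(2) = mex{} = 0
G(3) = mex{} = 0
G(4) = mex{} = 0
G(5) = mex{0} = 1
G(6) = mex{0,0} = 1
G(7) = mex{0,0} = 1
G(8) = mex{0,0} = 1
G(9) = mex{0,0} = 1
G(10) = mex{1,0} = 2
G(11) = mex{1,1} = 0
G(12) = mex{1,1} = 0
G(13) = mex{1,1} = 0
G(14) = mex{1,1} = 0
G(15) = mex{2,1} = 0
G_A(15) = 0.
Stack B, S = {1, 2, 6, 7, 9}:
G(0) = 0
G(1) = mex{0} = 1
G(2) = mex{1,0} = 2
G(3) = mex{2,1} = 0
G(4) = mex{0,2} = 1
G(5) = mex{1,0} = 2
G(6) = mex{2,1,0} = 3
G(7) = mex{3,2,1,0} = 4
G(8) = mex{4,3,2,1} = 0
G(9) = mex{0,4,0,2,0} = 1
G(10) = mex{1,0,1,0,1} = 2
G(11) = mex{2,1,2,1,2} = 0
G(12) = mex{0,2,3,2,0} = 1
G(13) = mex{1,0,4,3,1} = 2
G(14) = mex{2,1,0,4,2} = 3
G(15) = mex{3,2,1,0,3} = 4
G(16) = mex{4,3,2,1,4} = 0
G(17) = mex{0,4,0,2,0} = 1
G(18) = mex{1,0,1,0,1} = 2
G(19) = mex{2,1,2,1,2} = 0
G(20) = mex{0,2,3,2,0} = 1
G(21) = mex{1,0,4,3,1} = 2
G(22) = mex{2,1,0,4,2} = 3
G(23) = mex{3,2,1,0,3} = 4
G_B(23) = 4.
Combined Grundy value = 0 ⊕ 4 = 4.
A winning move leaves total XOR = 0, i.e. changes one component's Grundy value g to g ⊕ X where X is the current total.
Stack A: need g' = 0⊕4 = 4. Options: 15−5→G=2, 15−6→G=1. Hits: 0.
Stack B: need g' = 4⊕4 = 0. Options: 23−1→G=3, 23−2→G=2, 23−6→G=1, 23−7→G=0, 23−9→G=3. Hits: 1.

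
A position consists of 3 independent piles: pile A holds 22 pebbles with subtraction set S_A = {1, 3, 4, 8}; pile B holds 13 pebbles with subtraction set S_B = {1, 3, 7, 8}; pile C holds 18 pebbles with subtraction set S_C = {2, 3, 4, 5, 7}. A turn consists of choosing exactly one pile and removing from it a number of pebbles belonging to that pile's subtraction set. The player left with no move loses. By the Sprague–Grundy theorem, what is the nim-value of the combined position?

Pile A, S = {1, 3, 4, 8}:
G(0) = 0
G(1) = mex{0} = 1
G(2) = mex{1} = 0
G(3) = mex{0,0} = 1
G(4) = mex{1,1,0} = 2
G(5) = mex{2,0,1} = 3
G(6) = mex{3,1,0} = 2
G(7) = mex{2,2,1} = 0
G(8) = mex{0,3,2,0} = 1
G(9) = mex{1,2,3,1} = 0
G(10) = mex{0,0,2,0} = 1
G(11) = mex{1,1,0,1} = 2
G(12) = mex{2,0,1,2} = 3
G(13) = mex{3,1,0,3} = 2
G(14) = mex{2,2,1,2} = 0
G(15) = mex{0,3,2,0} = 1
G(16) = mex{1,2,3,1} = 0
G(17) = mex{0,0,2,0} = 1
G(18) = mex{1,1,0,1} = 2
G(19) = mex{2,0,1,2} = 3
G(20) = mex{3,1,0,3} = 2
G(21) = mex{2,2,1,2} = 0
G(22) = mex{0,3,2,0} = 1
G_A(22) = 1.
Pile B, S = {1, 3, 7, 8}:
G(0) = 0
G(1) = mex{0} = 1
G(2) = mex{1} = 0
G(3) = mex{0,0} = 1
G(4) = mex{1,1} = 0
G(5) = mex{0,0} = 1
G(6) = mex{1,1} = 0
G(7) = mex{0,0,0} = 1
G(8) = mex{1,1,1,0} = 2
G(9) = mex{2,0,0,1} = 3
G(10) = mex{3,1,1,0} = 2
G(11) = mex{2,2,0,1} = 3
G(12) = mex{3,3,1,0} = 2
G(13) = mex{2,2,0,1} = 3
G_B(13) = 3.
Pile C, S = {2, 3, 4, 5, 7}:
n :  0  1  2  3  4  5  6  7  8  9 10 11 12 13 14 15 16 17 18
G :  0  0  1  1  2  2  3  3  4  0  0  1  1  2  2  3  3  4  0
G_C(18) = 0.
Combined Grundy value = 1 ⊕ 3 ⊕ 0 = 2.

2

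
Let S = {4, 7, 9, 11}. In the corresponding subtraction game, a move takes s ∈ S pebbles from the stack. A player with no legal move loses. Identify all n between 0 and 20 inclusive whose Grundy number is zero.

0, 1, 2, 3, 15, 16, 17, 18

G(0) = 0
G(1) = mex{} = 0
G(2) = mex{} = 0
G(3) = mex{} = 0
G(4) = mex{0} = 1
G(5) = mex{0} = 1
G(6) = mex{0} = 1
G(7) = mex{0,0} = 1
G(8) = mex{1,0} = 2
G(9) = mex{1,0,0} = 2
G(10) = mex{1,0,0} = 2
G(11) = mex{1,1,0,0} = 2
G(12) = mex{2,1,0,0} = 3
G(13) = mex{2,1,1,0} = 3
G(14) = mex{2,1,1,0} = 3
G(15) = mex{2,2,1,1} = 0
G(16) = mex{3,2,1,1} = 0
G(17) = mex{3,2,2,1} = 0
G(18) = mex{3,2,2,1} = 0
G(19) = mex{0,3,2,2} = 1
G(20) = mex{0,3,2,2} = 1
P-positions are exactly the n with G(n) = 0.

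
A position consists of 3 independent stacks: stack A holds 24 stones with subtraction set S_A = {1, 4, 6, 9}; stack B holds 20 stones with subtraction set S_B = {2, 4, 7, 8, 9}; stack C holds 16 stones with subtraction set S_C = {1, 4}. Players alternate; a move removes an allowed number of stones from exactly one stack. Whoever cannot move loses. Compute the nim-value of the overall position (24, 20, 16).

7

Stack A, S = {1, 4, 6, 9}:
G(0) = 0
G(1) = mex{0} = 1
G(2) = mex{1} = 0
G(3) = mex{0} = 1
G(4) = mex{1,0} = 2
G(5) = mex{2,1} = 0
G(6) = mex{0,0,0} = 1
G(7) = mex{1,1,1} = 0
G(8) = mex{0,2,0} = 1
G(9) = mex{1,0,1,0} = 2
G(10) = mex{2,1,2,1} = 0
G(11) = mex{0,0,0,0} = 1
G(12) = mex{1,1,1,1} = 0
G(13) = mex{0,2,0,2} = 1
G(14) = mex{1,0,1,0} = 2
G(15) = mex{2,1,2,1} = 0
G(16) = mex{0,0,0,0} = 1
G(17) = mex{1,1,1,1} = 0
G(18) = mex{0,2,0,2} = 1
G(19) = mex{1,0,1,0} = 2
G(20) = mex{2,1,2,1} = 0
G(21) = mex{0,0,0,0} = 1
G(22) = mex{1,1,1,1} = 0
G(23) = mex{0,2,0,2} = 1
G(24) = mex{1,0,1,0} = 2
G_A(24) = 2.
Stack B, S = {2, 4, 7, 8, 9}:
G(0) = 0
G(1) = mex{} = 0
G(2) = mex{0} = 1
G(3) = mex{0} = 1
G(4) = mex{1,0} = 2
G(5) = mex{1,0} = 2
G(6) = mex{2,1} = 0
G(7) = mex{2,1,0} = 3
G(8) = mex{0,2,0,0} = 1
G(9) = mex{3,2,1,0,0} = 4
G(10) = mex{1,0,1,1,0} = 2
G(11) = mex{4,3,2,1,1} = 0
G(12) = mex{2,1,2,2,1} = 0
G(13) = mex{0,4,0,2,2} = 1
G(14) = mex{0,2,3,0,2} = 1
G(15) = mex{1,0,1,3,0} = 2
G(16) = mex{1,0,4,1,3} = 2
G(17) = mex{2,1,2,4,1} = 0
G(18) = mex{2,1,0,2,4} = 3
G(19) = mex{0,2,0,0,2} = 1
G(20) = mex{3,2,1,0,0} = 4
G_B(20) = 4.
Stack C, S = {1, 4}:
G(0) = 0
G(1) = mex{0} = 1
G(2) = mex{1} = 0
G(3) = mex{0} = 1
G(4) = mex{1,0} = 2
G(5) = mex{2,1} = 0
G(6) = mex{0,0} = 1
G(7) = mex{1,1} = 0
G(8) = mex{0,2} = 1
G(9) = mex{1,0} = 2
G(10) = mex{2,1} = 0
G(11) = mex{0,0} = 1
G(12) = mex{1,1} = 0
G(13) = mex{0,2} = 1
G(14) = mex{1,0} = 2
G(15) = mex{2,1} = 0
G(16) = mex{0,0} = 1
G_C(16) = 1.
Combined Grundy value = 2 ⊕ 4 ⊕ 1 = 7.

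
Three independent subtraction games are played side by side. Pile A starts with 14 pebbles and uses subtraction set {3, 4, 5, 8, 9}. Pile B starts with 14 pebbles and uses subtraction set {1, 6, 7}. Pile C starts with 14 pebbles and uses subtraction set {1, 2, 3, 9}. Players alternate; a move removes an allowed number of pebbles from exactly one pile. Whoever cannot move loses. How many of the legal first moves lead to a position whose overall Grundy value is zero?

Pile A, S = {3, 4, 5, 8, 9}:
n :  0  1  2  3  4  5  6  7  8  9 10 11 12 13 14
G :  0  0  0  1  1  1  2  2  2  3  3  3  0  0  0
G_A(14) = 0.
Pile B, S = {1, 6, 7}:
G(0) = 0
G(1) = mex{0} = 1
G(2) = mex{1} = 0
G(3) = mex{0} = 1
G(4) = mex{1} = 0
G(5) = mex{0} = 1
G(6) = mex{1,0} = 2
G(7) = mex{2,1,0} = 3
G(8) = mex{3,0,1} = 2
G(9) = mex{2,1,0} = 3
G(10) = mex{3,0,1} = 2
G(11) = mex{2,1,0} = 3
G(12) = mex{3,2,1} = 0
G(13) = mex{0,3,2} = 1
G(14) = mex{1,2,3} = 0
G_B(14) = 0.
Pile C, S = {1, 2, 3, 9}:
n :  0  1  2  3  4  5  6  7  8  9 10 11 12 13 14
G :  0  1  2  3  0  1  2  3  0  1  2  3  0  1  2
G_C(14) = 2.
Combined Grundy value = 0 ⊕ 0 ⊕ 2 = 2.
A winning move leaves total XOR = 0, i.e. changes one component's Grundy value g to g ⊕ X where X is the current total.
Pile A: need g' = 0⊕2 = 2. Options: 14−3→G=3, 14−4→G=3, 14−5→G=3, 14−8→G=2, 14−9→G=1. Hits: 1.
Pile B: need g' = 0⊕2 = 2. Options: 14−1→G=1, 14−6→G=2, 14−7→G=3. Hits: 1.
Pile C: need g' = 2⊕2 = 0. Options: 14−1→G=1, 14−2→G=0, 14−3→G=3, 14−9→G=1. Hits: 1.

3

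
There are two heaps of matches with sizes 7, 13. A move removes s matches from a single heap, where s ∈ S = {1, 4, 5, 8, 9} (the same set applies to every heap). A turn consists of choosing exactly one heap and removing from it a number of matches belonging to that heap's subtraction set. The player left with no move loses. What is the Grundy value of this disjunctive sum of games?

All heaps use S = {1, 4, 5, 8, 9}:
n :  0  1  2  3  4  5  6  7  8  9 10 11 12 13
G :  0  1  0  1  2  3  2  3  4  5  4  5  0  1
Heap A: G(7) = 3.
Heap B: G(13) = 1.
Combined Grundy value = 3 ⊕ 1 = 2.

2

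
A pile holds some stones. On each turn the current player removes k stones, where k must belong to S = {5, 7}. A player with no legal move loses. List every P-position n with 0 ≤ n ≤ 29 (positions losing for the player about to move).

n :  0  1  2  3  4  5  6  7  8  9 10 11 12 13 14 15 16 17 18 19 20 21 22 23 24 25 26 27 28 29
G :  0  0  0  0  0  1  1  1  1  1  2  2  0  0  0  0  0  1  1  1  1  1  2  2  0  0  0  0  0  1
P-positions are exactly the n with G(n) = 0.

0, 1, 2, 3, 4, 12, 13, 14, 15, 16, 24, 25, 26, 27, 28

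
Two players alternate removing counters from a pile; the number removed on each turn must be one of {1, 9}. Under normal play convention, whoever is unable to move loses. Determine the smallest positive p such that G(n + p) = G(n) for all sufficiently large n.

n :  0  1  2  3  4  5  6  7  8  9 10 11 12 13 14
G :  0  1  0  1  0  1  0  1  0  1  0  1  0  1  0
G(n+2) = G(n) holds for n = 0,…,8 (a full window of length max(S) = 9), so the sequence is purely periodic with period 2.

2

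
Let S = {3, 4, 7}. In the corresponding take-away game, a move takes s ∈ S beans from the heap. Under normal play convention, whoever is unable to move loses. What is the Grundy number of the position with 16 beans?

G(0) = 0
G(1) = mex{} = 0
G(2) = mex{} = 0
G(3) = mex{0} = 1
G(4) = mex{0,0} = 1
G(5) = mex{0,0} = 1
G(6) = mex{1,0} = 2
G(7) = mex{1,1,0} = 2
G(8) = mex{1,1,0} = 2
G(9) = mex{2,1,0} = 3
G(10) = mex{2,2,1} = 0
G(11) = mex{2,2,1} = 0
G(12) = mex{3,2,1} = 0
G(13) = mex{0,3,2} = 1
G(14) = mex{0,0,2} = 1
G(15) = mex{0,0,2} = 1
G(16) = mex{1,0,3} = 2

2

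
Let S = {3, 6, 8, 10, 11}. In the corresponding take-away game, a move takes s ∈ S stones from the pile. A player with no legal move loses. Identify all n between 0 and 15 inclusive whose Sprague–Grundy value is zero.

0, 1, 2, 14, 15

n :  0  1  2  3  4  5  6  7  8  9 10 11 12 13 14 15
G :  0  0  0  1  1  1  2  2  2  3  3  3  4  4  0  0
P-positions are exactly the n with G(n) = 0.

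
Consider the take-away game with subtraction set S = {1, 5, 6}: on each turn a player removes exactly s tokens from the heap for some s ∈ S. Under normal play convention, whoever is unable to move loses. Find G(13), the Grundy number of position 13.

G(0) = 0
G(1) = mex{0} = 1
G(2) = mex{1} = 0
G(3) = mex{0} = 1
G(4) = mex{1} = 0
G(5) = mex{0,0} = 1
G(6) = mex{1,1,0} = 2
G(7) = mex{2,0,1} = 3
G(8) = mex{3,1,0} = 2
G(9) = mex{2,0,1} = 3
G(10) = mex{3,1,0} = 2
G(11) = mex{2,2,1} = 0
G(12) = mex{0,3,2} = 1
G(13) = mex{1,2,3} = 0

0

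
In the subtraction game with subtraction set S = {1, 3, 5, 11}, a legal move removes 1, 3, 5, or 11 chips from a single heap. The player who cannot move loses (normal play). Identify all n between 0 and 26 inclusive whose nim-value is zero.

0, 2, 4, 6, 8, 10, 12, 14, 16, 18, 20, 22, 24, 26

n :  0  1  2  3  4  5  6  7  8  9 10 11 12 13 14 15 16 17 18 19 20 21 22 23 24 25 26
G :  0  1  0  1  0  1  0  1  0  1  0  1  0  1  0  1  0  1  0  1  0  1  0  1  0  1  0
P-positions are exactly the n with G(n) = 0.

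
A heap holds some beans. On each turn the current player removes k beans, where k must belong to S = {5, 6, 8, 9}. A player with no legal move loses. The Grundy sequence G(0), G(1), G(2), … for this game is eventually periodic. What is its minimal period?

14

G(0) = 0
G(1) = mex{} = 0
G(2) = mex{} = 0
G(3) = mex{} = 0
G(4) = mex{} = 0
G(5) = mex{0} = 1
G(6) = mex{0,0} = 1
G(7) = mex{0,0} = 1
G(8) = mex{0,0,0} = 1
G(9) = mex{0,0,0,0} = 1
G(10) = mex{1,0,0,0} = 2
G(11) = mex{1,1,0,0} = 2
G(12) = mex{1,1,0,0} = 2
G(13) = mex{1,1,1,0} = 2
G(14) = mex{1,1,1,1} = 0
G(15) = mex{2,1,1,1} = 0
G(16) = mex{2,2,1,1} = 0
G(17) = mex{2,2,1,1} = 0
G(18) = mex{2,2,2,1} = 0
G(19) = mex{0,2,2,2} = 1
G(20) = mex{0,0,2,2} = 1
G(21) = mex{0,0,2,2} = 1
G(22) = mex{0,0,0,2} = 1
G(23) = mex{0,0,0,0} = 1
G(24) = mex{1,0,0,0} = 2
G(25) = mex{1,1,0,0} = 2
G(26) = mex{1,1,0,0} = 2
G(27) = mex{1,1,1,0} = 2
G(28) = mex{1,1,1,1} = 0
G(29) = mex{2,1,1,1} = 0
G(n+14) = G(n) holds for n = 0,…,8 (a full window of length max(S) = 9), so the sequence is purely periodic with period 14.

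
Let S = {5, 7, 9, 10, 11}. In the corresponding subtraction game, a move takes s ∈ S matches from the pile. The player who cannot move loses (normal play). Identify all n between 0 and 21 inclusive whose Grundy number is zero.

0, 1, 2, 3, 4, 16, 17, 18, 19, 20

n :  0  1  2  3  4  5  6  7  8  9 10 11 12 13 14 15 16 17 18 19 20 21
G :  0  0  0  0  0  1  1  1  1  1  2  2  2  2  2  3  0  0  0  0  0  1
P-positions are exactly the n with G(n) = 0.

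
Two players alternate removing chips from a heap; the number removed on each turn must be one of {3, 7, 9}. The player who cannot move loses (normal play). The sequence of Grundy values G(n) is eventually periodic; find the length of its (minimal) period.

n :  0  1  2  3  4  5  6  7  8  9 10 11 12 13 14 15 16 17 18 19 20 21 22 23 24 25 26
G :  0  0  0  1  1  1  0  2  2  1  3  3  0  2  0  1  0  1  0  1  0  1  0  1  0  1  0
From n = 14 onward G(n+2) = G(n); since this holds over max(S) = 9 consecutive positions the period is 2 (pre-period 14).

2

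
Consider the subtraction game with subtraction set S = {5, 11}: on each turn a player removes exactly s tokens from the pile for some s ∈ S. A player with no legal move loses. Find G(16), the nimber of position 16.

0

G(0) = 0
G(1) = mex{} = 0
G(2) = mex{} = 0
G(3) = mex{} = 0
G(4) = mex{} = 0
G(5) = mex{0} = 1
G(6) = mex{0} = 1
G(7) = mex{0} = 1
G(8) = mex{0} = 1
G(9) = mex{0} = 1
G(10) = mex{1} = 0
G(11) = mex{1,0} = 2
G(12) = mex{1,0} = 2
G(13) = mex{1,0} = 2
G(14) = mex{1,0} = 2
G(15) = mex{0,0} = 1
G(16) = mex{2,1} = 0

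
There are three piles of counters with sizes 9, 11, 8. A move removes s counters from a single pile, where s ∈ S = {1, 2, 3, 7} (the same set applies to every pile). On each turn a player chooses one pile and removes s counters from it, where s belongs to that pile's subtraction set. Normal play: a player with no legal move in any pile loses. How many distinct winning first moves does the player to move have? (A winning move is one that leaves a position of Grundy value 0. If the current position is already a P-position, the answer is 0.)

All piles use S = {1, 2, 3, 7}:
G(0) = 0
G(1) = mex{0} = 1
G(2) = mex{1,0} = 2
G(3) = mex{2,1,0} = 3
G(4) = mex{3,2,1} = 0
G(5) = mex{0,3,2} = 1
G(6) = mex{1,0,3} = 2
G(7) = mex{2,1,0,0} = 3
G(8) = mex{3,2,1,1} = 0
G(9) = mex{0,3,2,2} = 1
G(10) = mex{1,0,3,3} = 2
G(11) = mex{2,1,0,0} = 3
Pile A: G(9) = 1.
Pile B: G(11) = 3.
Pile C: G(8) = 0.
Combined Grundy value = 1 ⊕ 3 ⊕ 0 = 2.
A winning move leaves total XOR = 0, i.e. changes one component's Grundy value g to g ⊕ X where X is the current total.
Pile A: need g' = 1⊕2 = 3. Options: 9−1→G=0, 9−2→G=3, 9−3→G=2, 9−7→G=2. Hits: 1.
Pile B: need g' = 3⊕2 = 1. Options: 11−1→G=2, 11−2→G=1, 11−3→G=0, 11−7→G=0. Hits: 1.
Pile C: need g' = 0⊕2 = 2. Options: 8−1→G=3, 8−2→G=2, 8−3→G=1, 8−7→G=1. Hits: 1.

3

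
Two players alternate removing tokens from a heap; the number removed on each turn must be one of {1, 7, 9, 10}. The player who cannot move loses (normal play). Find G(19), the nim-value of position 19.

0

G(0) = 0
G(1) = mex{0} = 1
G(2) = mex{1} = 0
G(3) = mex{0} = 1
G(4) = mex{1} = 0
G(5) = mex{0} = 1
G(6) = mex{1} = 0
G(7) = mex{0,0} = 1
G(8) = mex{1,1} = 0
G(9) = mex{0,0,0} = 1
G(10) = mex{1,1,1,0} = 2
G(11) = mex{2,0,0,1} = 3
G(12) = mex{3,1,1,0} = 2
G(13) = mex{2,0,0,1} = 3
G(14) = mex{3,1,1,0} = 2
G(15) = mex{2,0,0,1} = 3
G(16) = mex{3,1,1,0} = 2
G(17) = mex{2,2,0,1} = 3
G(18) = mex{3,3,1,0} = 2
G(19) = mex{2,2,2,1} = 0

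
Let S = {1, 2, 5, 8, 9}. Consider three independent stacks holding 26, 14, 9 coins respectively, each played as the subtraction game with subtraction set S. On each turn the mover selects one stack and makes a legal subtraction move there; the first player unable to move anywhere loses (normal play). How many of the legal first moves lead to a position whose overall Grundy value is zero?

All stacks use S = {1, 2, 5, 8, 9}:
G(0) = 0
G(1) = mex{0} = 1
G(2) = mex{1,0} = 2
G(3) = mex{2,1} = 0
G(4) = mex{0,2} = 1
G(5) = mex{1,0,0} = 2
G(6) = mex{2,1,1} = 0
G(7) = mex{0,2,2} = 1
G(8) = mex{1,0,0,0} = 2
G(9) = mex{2,1,1,1,0} = 3
G(10) = mex{3,2,2,2,1} = 0
G(11) = mex{0,3,0,0,2} = 1
G(12) = mex{1,0,1,1,0} = 2
G(13) = mex{2,1,2,2,1} = 0
G(14) = mex{0,2,3,0,2} = 1
G(15) = mex{1,0,0,1,0} = 2
G(16) = mex{2,1,1,2,1} = 0
G(17) = mex{0,2,2,3,2} = 1
G(18) = mex{1,0,0,0,3} = 2
G(19) = mex{2,1,1,1,0} = 3
G(20) = mex{3,2,2,2,1} = 0
G(21) = mex{0,3,0,0,2} = 1
G(22) = mex{1,0,1,1,0} = 2
G(23) = mex{2,1,2,2,1} = 0
G(24) = mex{0,2,3,0,2} = 1
G(25) = mex{1,0,0,1,0} = 2
G(26) = mex{2,1,1,2,1} = 0
Stack A: G(26) = 0.
Stack B: G(14) = 1.
Stack C: G(9) = 3.
Combined Grundy value = 0 ⊕ 1 ⊕ 3 = 2.
A winning move leaves total XOR = 0, i.e. changes one component's Grundy value g to g ⊕ X where X is the current total.
Stack A: need g' = 0⊕2 = 2. Options: 26−1→G=2, 26−2→G=1, 26−5→G=1, 26−8→G=2, 26−9→G=1. Hits: 2.
Stack B: need g' = 1⊕2 = 3. Options: 14−1→G=0, 14−2→G=2, 14−5→G=3, 14−8→G=0, 14−9→G=2. Hits: 1.
Stack C: need g' = 3⊕2 = 1. Options: 9−1→G=2, 9−2→G=1, 9−5→G=1, 9−8→G=1, 9−9→G=0. Hits: 3.

6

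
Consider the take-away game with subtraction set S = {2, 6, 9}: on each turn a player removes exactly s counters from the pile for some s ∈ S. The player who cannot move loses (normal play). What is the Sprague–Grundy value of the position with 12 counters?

n :  0  1  2  3  4  5  6  7  8  9 10 11 12
G :  0  0  1  1  0  0  1  1  0  2  1  3  0

0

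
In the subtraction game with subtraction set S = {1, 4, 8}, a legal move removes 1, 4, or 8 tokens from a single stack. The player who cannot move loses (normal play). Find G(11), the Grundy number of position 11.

n :  0  1  2  3  4  5  6  7  8  9 10 11
G :  0  1  0  1  2  0  1  0  1  2  3  2

2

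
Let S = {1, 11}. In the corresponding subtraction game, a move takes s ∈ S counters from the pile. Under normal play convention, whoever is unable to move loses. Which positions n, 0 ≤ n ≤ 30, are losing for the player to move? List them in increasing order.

0, 2, 4, 6, 8, 10, 12, 14, 16, 18, 20, 22, 24, 26, 28, 30

n :  0  1  2  3  4  5  6  7  8  9 10 11 12 13 14 15 16 17 18 19 20 21 22 23 24 25 26 27 28 29 30
G :  0  1  0  1  0  1  0  1  0  1  0  1  0  1  0  1  0  1  0  1  0  1  0  1  0  1  0  1  0  1  0
P-positions are exactly the n with G(n) = 0.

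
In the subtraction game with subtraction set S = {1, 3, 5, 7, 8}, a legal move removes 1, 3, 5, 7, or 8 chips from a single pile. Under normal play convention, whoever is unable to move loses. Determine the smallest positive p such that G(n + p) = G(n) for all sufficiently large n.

G(0) = 0
G(1) = mex{0} = 1
G(2) = mex{1} = 0
G(3) = mex{0,0} = 1
G(4) = mex{1,1} = 0
G(5) = mex{0,0,0} = 1
G(6) = mex{1,1,1} = 0
G(7) = mex{0,0,0,0} = 1
G(8) = mex{1,1,1,1,0} = 2
G(9) = mex{2,0,0,0,1} = 3
G(10) = mex{3,1,1,1,0} = 2
G(11) = mex{2,2,0,0,1} = 3
G(12) = mex{3,3,1,1,0} = 2
G(13) = mex{2,2,2,0,1} = 3
G(14) = mex{3,3,3,1,0} = 2
G(15) = mex{2,2,2,2,1} = 0
G(16) = mex{0,3,3,3,2} = 1
G(17) = mex{1,2,2,2,3} = 0
G(18) = mex{0,0,3,3,2} = 1
G(19) = mex{1,1,2,2,3} = 0
G(20) = mex{0,0,0,3,2} = 1
G(21) = mex{1,1,1,2,3} = 0
G(22) = mex{0,0,0,0,2} = 1
G(23) = mex{1,1,1,1,0} = 2
G(24) = mex{2,0,0,0,1} = 3
G(25) = mex{3,1,1,1,0} = 2
G(26) = mex{2,2,0,0,1} = 3
G(27) = mex{3,3,1,1,0} = 2
G(28) = mex{2,2,2,0,1} = 3
G(29) = mex{3,3,3,1,0} = 2
G(30) = mex{2,2,2,2,1} = 0
G(31) = mex{0,3,3,3,2} = 1
G(n+15) = G(n) holds for n = 0,…,7 (a full window of length max(S) = 8), so the sequence is purely periodic with period 15.

15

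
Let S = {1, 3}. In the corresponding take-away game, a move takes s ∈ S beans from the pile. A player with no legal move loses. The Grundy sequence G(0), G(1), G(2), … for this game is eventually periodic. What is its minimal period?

2

G(0) = 0
G(1) = mex{0} = 1
G(2) = mex{1} = 0
G(3) = mex{0,0} = 1
G(4) = mex{1,1} = 0
G(5) = mex{0,0} = 1
G(6) = mex{1,1} = 0
G(7) = mex{0,0} = 1
G(8) = mex{1,1} = 0
G(9) = mex{0,0} = 1
G(10) = mex{1,1} = 0
G(11) = mex{0,0} = 1
G(12) = mex{1,1} = 0
G(13) = mex{0,0} = 1
G(14) = mex{1,1} = 0
G(n+2) = G(n) holds for n = 0,…,2 (a full window of length max(S) = 3), so the sequence is purely periodic with period 2.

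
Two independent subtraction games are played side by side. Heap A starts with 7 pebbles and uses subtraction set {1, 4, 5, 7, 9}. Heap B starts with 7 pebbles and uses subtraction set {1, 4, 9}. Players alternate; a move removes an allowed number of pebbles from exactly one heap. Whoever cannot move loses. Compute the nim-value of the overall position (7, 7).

3

Heap A, S = {1, 4, 5, 7, 9}:
G(0) = 0
G(1) = mex{0} = 1
G(2) = mex{1} = 0
G(3) = mex{0} = 1
G(4) = mex{1,0} = 2
G(5) = mex{2,1,0} = 3
G(6) = mex{3,0,1} = 2
G(7) = mex{2,1,0,0} = 3
G_A(7) = 3.
Heap B, S = {1, 4, 9}:
G(0) = 0
G(1) = mex{0} = 1
G(2) = mex{1} = 0
G(3) = mex{0} = 1
G(4) = mex{1,0} = 2
G(5) = mex{2,1} = 0
G(6) = mex{0,0} = 1
G(7) = mex{1,1} = 0
G_B(7) = 0.
Combined Grundy value = 3 ⊕ 0 = 3.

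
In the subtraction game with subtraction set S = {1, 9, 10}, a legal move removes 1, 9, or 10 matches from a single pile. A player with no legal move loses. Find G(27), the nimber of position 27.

G(0) = 0
G(1) = mex{0} = 1
G(2) = mex{1} = 0
G(3) = mex{0} = 1
G(4) = mex{1} = 0
G(5) = mex{0} = 1
G(6) = mex{1} = 0
G(7) = mex{0} = 1
G(8) = mex{1} = 0
G(9) = mex{0,0} = 1
G(10) = mex{1,1,0} = 2
G(11) = mex{2,0,1} = 3
G(12) = mex{3,1,0} = 2
G(13) = mex{2,0,1} = 3
G(14) = mex{3,1,0} = 2
G(15) = mex{2,0,1} = 3
G(16) = mex{3,1,0} = 2
G(17) = mex{2,0,1} = 3
G(18) = mex{3,1,0} = 2
G(19) = mex{2,2,1} = 0
G(20) = mex{0,3,2} = 1
G(21) = mex{1,2,3} = 0
G(22) = mex{0,3,2} = 1
G(23) = mex{1,2,3} = 0
G(24) = mex{0,3,2} = 1
G(25) = mex{1,2,3} = 0
G(26) = mex{0,3,2} = 1
G(27) = mex{1,2,3} = 0

0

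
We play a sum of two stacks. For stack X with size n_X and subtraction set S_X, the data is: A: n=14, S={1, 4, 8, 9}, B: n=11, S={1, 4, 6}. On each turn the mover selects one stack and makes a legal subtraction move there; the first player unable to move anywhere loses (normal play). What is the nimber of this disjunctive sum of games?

3

Stack A, S = {1, 4, 8, 9}:
n :  0  1  2  3  4  5  6  7  8  9 10 11 12 13 14
G :  0  1  0  1  2  0  1  0  1  2  3  2  0  1  2
G_A(14) = 2.
Stack B, S = {1, 4, 6}:
G(0) = 0
G(1) = mex{0} = 1
G(2) = mex{1} = 0
G(3) = mex{0} = 1
G(4) = mex{1,0} = 2
G(5) = mex{2,1} = 0
G(6) = mex{0,0,0} = 1
G(7) = mex{1,1,1} = 0
G(8) = mex{0,2,0} = 1
G(9) = mex{1,0,1} = 2
G(10) = mex{2,1,2} = 0
G(11) = mex{0,0,0} = 1
G_B(11) = 1.
Combined Grundy value = 2 ⊕ 1 = 3.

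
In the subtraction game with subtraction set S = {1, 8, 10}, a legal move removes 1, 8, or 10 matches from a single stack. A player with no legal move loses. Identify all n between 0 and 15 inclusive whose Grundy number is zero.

G(0) = 0
G(1) = mex{0} = 1
G(2) = mex{1} = 0
G(3) = mex{0} = 1
G(4) = mex{1} = 0
G(5) = mex{0} = 1
G(6) = mex{1} = 0
G(7) = mex{0} = 1
G(8) = mex{1,0} = 2
G(9) = mex{2,1} = 0
G(10) = mex{0,0,0} = 1
G(11) = mex{1,1,1} = 0
G(12) = mex{0,0,0} = 1
G(13) = mex{1,1,1} = 0
G(14) = mex{0,0,0} = 1
G(15) = mex{1,1,1} = 0
P-positions are exactly the n with G(n) = 0.

0, 2, 4, 6, 9, 11, 13, 15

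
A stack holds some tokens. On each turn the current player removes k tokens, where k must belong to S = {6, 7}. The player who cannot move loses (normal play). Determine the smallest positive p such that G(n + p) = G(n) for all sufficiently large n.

13

n :  0  1  2  3  4  5  6  7  8  9 10 11 12 13 14 15 16 17 18 19 20 21 22 23 24 25 26 27
G :  0  0  0  0  0  0  1  1  1  1  1  1  2  0  0  0  0  0  0  1  1  1  1  1  1  2  0  0
G(n+13) = G(n) holds for n = 0,…,6 (a full window of length max(S) = 7), so the sequence is purely periodic with period 13.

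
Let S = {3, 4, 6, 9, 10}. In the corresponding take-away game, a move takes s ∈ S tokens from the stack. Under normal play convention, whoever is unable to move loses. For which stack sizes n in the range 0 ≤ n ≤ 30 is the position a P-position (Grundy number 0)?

n :  0  1  2  3  4  5  6  7  8  9 10 11 12 13 14 15 16 17 18 19 20 21 22 23 24 25 26 27 28 29 30
G :  0  0  0  1  1  1  2  2  2  3  3  3  4  0  0  0  1  1  1  2  2  2  3  3  3  4  0  0  0  1  1
P-positions are exactly the n with G(n) = 0.

0, 1, 2, 13, 14, 15, 26, 27, 28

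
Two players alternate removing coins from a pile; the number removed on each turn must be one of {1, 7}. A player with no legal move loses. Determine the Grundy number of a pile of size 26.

0

G(0) = 0
G(1) = mex{0} = 1
G(2) = mex{1} = 0
G(3) = mex{0} = 1
G(4) = mex{1} = 0
G(5) = mex{0} = 1
G(6) = mex{1} = 0
G(7) = mex{0,0} = 1
G(8) = mex{1,1} = 0
G(9) = mex{0,0} = 1
G(10) = mex{1,1} = 0
G(11) = mex{0,0} = 1
G(12) = mex{1,1} = 0
G(13) = mex{0,0} = 1
G(14) = mex{1,1} = 0
G(15) = mex{0,0} = 1
G(16) = mex{1,1} = 0
G(17) = mex{0,0} = 1
G(18) = mex{1,1} = 0
G(19) = mex{0,0} = 1
G(20) = mex{1,1} = 0
G(21) = mex{0,0} = 1
G(22) = mex{1,1} = 0
G(23) = mex{0,0} = 1
G(24) = mex{1,1} = 0
G(25) = mex{0,0} = 1
G(26) = mex{1,1} = 0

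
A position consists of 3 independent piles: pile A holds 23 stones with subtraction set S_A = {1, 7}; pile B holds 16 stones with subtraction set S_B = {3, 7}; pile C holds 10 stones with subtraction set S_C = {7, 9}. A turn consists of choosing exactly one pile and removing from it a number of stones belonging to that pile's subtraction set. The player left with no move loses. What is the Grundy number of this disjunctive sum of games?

0

Pile A, S = {1, 7}:
n :  0  1  2  3  4  5  6  7  8  9 10 11 12 13 14 15 16 17 18 19 20 21 22 23
G :  0  1  0  1  0  1  0  1  0  1  0  1  0  1  0  1  0  1  0  1  0  1  0  1
G_A(23) = 1.
Pile B, S = {3, 7}:
G(0) = 0
G(1) = mex{} = 0
G(2) = mex{} = 0
G(3) = mex{0} = 1
G(4) = mex{0} = 1
G(5) = mex{0} = 1
G(6) = mex{1} = 0
G(7) = mex{1,0} = 2
G(8) = mex{1,0} = 2
G(9) = mex{0,0} = 1
G(10) = mex{2,1} = 0
G(11) = mex{2,1} = 0
G(12) = mex{1,1} = 0
G(13) = mex{0,0} = 1
G(14) = mex{0,2} = 1
G(15) = mex{0,2} = 1
G(16) = mex{1,1} = 0
G_B(16) = 0.
Pile C, S = {7, 9}:
n :  0  1  2  3  4  5  6  7  8  9 10
G :  0  0  0  0  0  0  0  1  1  1  1
G_C(10) = 1.
Combined Grundy value = 1 ⊕ 0 ⊕ 1 = 0.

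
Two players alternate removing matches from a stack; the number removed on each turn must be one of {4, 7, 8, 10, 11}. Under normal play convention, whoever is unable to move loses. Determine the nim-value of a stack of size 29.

3

G(0) = 0
G(1) = mex{} = 0
G(2) = mex{} = 0
G(3) = mex{} = 0
G(4) = mex{0} = 1
G(5) = mex{0} = 1
G(6) = mex{0} = 1
G(7) = mex{0,0} = 1
G(8) = mex{1,0,0} = 2
G(9) = mex{1,0,0} = 2
G(10) = mex{1,0,0,0} = 2
G(11) = mex{1,1,0,0,0} = 2
G(12) = mex{2,1,1,0,0} = 3
G(13) = mex{2,1,1,0,0} = 3
G(14) = mex{2,1,1,1,0} = 3
G(15) = mex{2,2,1,1,1} = 0
G(16) = mex{3,2,2,1,1} = 0
G(17) = mex{3,2,2,1,1} = 0
G(18) = mex{3,2,2,2,1} = 0
G(19) = mex{0,3,2,2,2} = 1
G(20) = mex{0,3,3,2,2} = 1
G(21) = mex{0,3,3,2,2} = 1
G(22) = mex{0,0,3,3,2} = 1
G(23) = mex{1,0,0,3,3} = 2
G(24) = mex{1,0,0,3,3} = 2
G(25) = mex{1,0,0,0,3} = 2
G(26) = mex{1,1,0,0,0} = 2
G(27) = mex{2,1,1,0,0} = 3
G(28) = mex{2,1,1,0,0} = 3
G(29) = mex{2,1,1,1,0} = 3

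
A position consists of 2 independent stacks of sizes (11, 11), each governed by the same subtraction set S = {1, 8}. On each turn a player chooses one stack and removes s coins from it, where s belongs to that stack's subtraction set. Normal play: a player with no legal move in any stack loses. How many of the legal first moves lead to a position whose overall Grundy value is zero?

All stacks use S = {1, 8}:
G(0) = 0
G(1) = mex{0} = 1
G(2) = mex{1} = 0
G(3) = mex{0} = 1
G(4) = mex{1} = 0
G(5) = mex{0} = 1
G(6) = mex{1} = 0
G(7) = mex{0} = 1
G(8) = mex{1,0} = 2
G(9) = mex{2,1} = 0
G(10) = mex{0,0} = 1
G(11) = mex{1,1} = 0
Stack A: G(11) = 0.
Stack B: G(11) = 0.
Combined Grundy value = 0 ⊕ 0 = 0.
A winning move leaves total XOR = 0, i.e. changes one component's Grundy value g to g ⊕ X where X is the current total.
Stack A: target g' = 0⊕0 = 0, but every legal move changes the Grundy value (mex property), so 0 moves.
Stack B: target g' = 0⊕0 = 0, but every legal move changes the Grundy value (mex property), so 0 moves.

0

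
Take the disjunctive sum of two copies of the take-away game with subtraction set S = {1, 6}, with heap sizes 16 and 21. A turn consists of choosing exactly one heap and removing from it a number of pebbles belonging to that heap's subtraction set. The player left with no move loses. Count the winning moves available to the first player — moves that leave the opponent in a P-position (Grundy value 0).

All heaps use S = {1, 6}:
n :  0  1  2  3  4  5  6  7  8  9 10 11 12 13 14 15 16 17 18 19 20 21
G :  0  1  0  1  0  1  2  0  1  0  1  0  1  2  0  1  0  1  0  1  2  0
Heap A: G(16) = 0.
Heap B: G(21) = 0.
Combined Grundy value = 0 ⊕ 0 = 0.
A winning move leaves total XOR = 0, i.e. changes one component's Grundy value g to g ⊕ X where X is the current total.
Heap A: target g' = 0⊕0 = 0, but every legal move changes the Grundy value (mex property), so 0 moves.
Heap B: target g' = 0⊕0 = 0, but every legal move changes the Grundy value (mex property), so 0 moves.

0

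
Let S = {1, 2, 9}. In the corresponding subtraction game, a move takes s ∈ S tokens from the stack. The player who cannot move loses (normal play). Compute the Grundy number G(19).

n :  0  1  2  3  4  5  6  7  8  9 10 11 12 13 14 15 16 17 18 19
G :  0  1  2  0  1  2  0  1  2  3  0  1  2  0  1  2  0  1  2  3

3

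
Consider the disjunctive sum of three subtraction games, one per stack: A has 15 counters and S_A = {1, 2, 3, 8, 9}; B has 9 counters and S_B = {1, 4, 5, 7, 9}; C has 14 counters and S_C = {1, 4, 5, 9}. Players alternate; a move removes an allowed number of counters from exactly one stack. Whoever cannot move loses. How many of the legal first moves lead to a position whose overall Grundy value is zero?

4

Stack A, S = {1, 2, 3, 8, 9}:
n :  0  1  2  3  4  5  6  7  8  9 10 11 12 13 14 15
G :  0  1  2  3  0  1  2  3  4  5  0  1  2  3  0  1
G_A(15) = 1.
Stack B, S = {1, 4, 5, 7, 9}:
n : 0 1 2 3 4 5 6 7 8 9
G : 0 1 0 1 2 3 2 3 0 1
G_B(9) = 1.
Stack C, S = {1, 4, 5, 9}:
n :  0  1  2  3  4  5  6  7  8  9 10 11 12 13 14
G :  0  1  0  1  2  3  2  3  0  1  0  1  2  3  2
G_C(14) = 2.
Combined Grundy value = 1 ⊕ 1 ⊕ 2 = 2.
A winning move leaves total XOR = 0, i.e. changes one component's Grundy value g to g ⊕ X where X is the current total.
Stack A: need g' = 1⊕2 = 3. Options: 15−1→G=0, 15−2→G=3, 15−3→G=2, 15−8→G=3, 15−9→G=2. Hits: 2.
Stack B: need g' = 1⊕2 = 3. Options: 9−1→G=0, 9−4→G=3, 9−5→G=2, 9−7→G=0, 9−9→G=0. Hits: 1.
Stack C: need g' = 2⊕2 = 0. Options: 14−1→G=3, 14−4→G=0, 14−5→G=1, 14−9→G=3. Hits: 1.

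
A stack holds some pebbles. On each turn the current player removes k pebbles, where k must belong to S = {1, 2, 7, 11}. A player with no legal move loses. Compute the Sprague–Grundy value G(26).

n :  0  1  2  3  4  5  6  7  8  9 10 11 12 13 14 15 16 17 18 19 20 21 22 23 24 25 26
G :  0  1  2  0  1  2  0  1  2  0  1  2  0  1  2  0  1  2  0  1  2  0  1  2  0  1  2

2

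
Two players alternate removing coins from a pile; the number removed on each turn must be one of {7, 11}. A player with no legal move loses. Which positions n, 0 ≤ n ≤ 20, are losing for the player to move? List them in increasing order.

G(0) = 0
G(1) = mex{} = 0
G(2) = mex{} = 0
G(3) = mex{} = 0
G(4) = mex{} = 0
G(5) = mex{} = 0
G(6) = mex{} = 0
G(7) = mex{0} = 1
G(8) = mex{0} = 1
G(9) = mex{0} = 1
G(10) = mex{0} = 1
G(11) = mex{0,0} = 1
G(12) = mex{0,0} = 1
G(13) = mex{0,0} = 1
G(14) = mex{1,0} = 2
G(15) = mex{1,0} = 2
G(16) = mex{1,0} = 2
G(17) = mex{1,0} = 2
G(18) = mex{1,1} = 0
G(19) = mex{1,1} = 0
G(20) = mex{1,1} = 0
P-positions are exactly the n with G(n) = 0.

0, 1, 2, 3, 4, 5, 6, 18, 19, 20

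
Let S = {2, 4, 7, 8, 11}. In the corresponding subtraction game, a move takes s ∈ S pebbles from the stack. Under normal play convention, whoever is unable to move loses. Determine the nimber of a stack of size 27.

n :  0  1  2  3  4  5  6  7  8  9 10 11 12 13 14 15 16 17 18 19 20 21 22 23 24 25 26 27
G :  0  0  1  1  2  2  0  3  1  4  2  5  3  3  4  0  0  1  1  2  2  0  3  1  4  2  5  3

3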